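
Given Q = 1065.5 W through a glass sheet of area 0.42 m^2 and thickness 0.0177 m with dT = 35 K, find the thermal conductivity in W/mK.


Fourier's law rearranged: k = Q * t / (A * dT)
  Numerator = 1065.5 * 0.0177 = 18.85935
  Denominator = 0.42 * 35 = 14.7
  k = 18.85935 / 14.7 = 1.283 W/mK

1.283 W/mK


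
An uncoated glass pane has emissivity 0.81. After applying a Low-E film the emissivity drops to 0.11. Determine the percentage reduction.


Percentage reduction = (1 - coated/uncoated) * 100
  Ratio = 0.11 / 0.81 = 0.1358
  Reduction = (1 - 0.1358) * 100 = 86.4%

86.4%


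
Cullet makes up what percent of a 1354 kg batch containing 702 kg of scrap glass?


Cullet ratio = (cullet mass / total batch mass) * 100
  Ratio = 702 / 1354 * 100 = 51.85%

51.85%


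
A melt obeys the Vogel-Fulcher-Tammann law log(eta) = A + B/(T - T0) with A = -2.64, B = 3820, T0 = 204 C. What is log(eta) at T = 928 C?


VFT equation: log(eta) = A + B / (T - T0)
  T - T0 = 928 - 204 = 724
  B / (T - T0) = 3820 / 724 = 5.276
  log(eta) = -2.64 + 5.276 = 2.636

2.636


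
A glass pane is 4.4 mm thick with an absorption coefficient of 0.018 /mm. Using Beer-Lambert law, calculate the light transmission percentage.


Beer-Lambert law: T = exp(-alpha * thickness)
  exponent = -0.018 * 4.4 = -0.0792
  T = exp(-0.0792) = 0.9239
  Percentage = 0.9239 * 100 = 92.39%

92.39%


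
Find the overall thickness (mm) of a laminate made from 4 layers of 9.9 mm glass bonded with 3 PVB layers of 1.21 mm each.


Total thickness = glass contribution + PVB contribution
  Glass: 4 * 9.9 = 39.6 mm
  PVB: 3 * 1.21 = 3.63 mm
  Total = 39.6 + 3.63 = 43.23 mm

43.23 mm


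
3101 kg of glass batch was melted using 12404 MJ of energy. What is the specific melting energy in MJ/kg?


Rearrange E = m * s for s:
  s = E / m
  s = 12404 / 3101 = 4.0 MJ/kg

4.0 MJ/kg


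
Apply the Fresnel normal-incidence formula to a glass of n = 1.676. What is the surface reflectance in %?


Fresnel reflectance at normal incidence:
  R = ((n - 1)/(n + 1))^2
  (n - 1)/(n + 1) = (1.676 - 1)/(1.676 + 1) = 0.252616
  R = 0.252616^2 = 0.0638148
  R(%) = 0.0638148 * 100 = 6.381%

6.381%


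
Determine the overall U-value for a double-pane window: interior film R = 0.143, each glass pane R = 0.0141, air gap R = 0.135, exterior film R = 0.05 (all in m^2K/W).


Total thermal resistance (series):
  R_total = R_in + R_glass + R_air + R_glass + R_out
  R_total = 0.143 + 0.0141 + 0.135 + 0.0141 + 0.05 = 0.3562 m^2K/W
U-value = 1 / R_total = 1 / 0.3562 = 2.807 W/m^2K

2.807 W/m^2K


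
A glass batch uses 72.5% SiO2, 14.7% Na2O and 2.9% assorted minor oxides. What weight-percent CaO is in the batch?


Pieces sum to 100%:
  CaO = 100 - (SiO2 + Na2O + others)
  CaO = 100 - (72.5 + 14.7 + 2.9) = 9.9%

9.9%


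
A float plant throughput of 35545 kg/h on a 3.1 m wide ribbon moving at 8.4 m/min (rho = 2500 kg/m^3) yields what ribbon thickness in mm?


Ribbon cross-section from mass balance:
  Volume rate = throughput / density = 35545 / 2500 = 14.218 m^3/h
  thickness = volume rate / (speed * 60 * width), i.e.
  thickness = throughput / (60 * speed * width * density) * 1000
  thickness = 35545 / (60 * 8.4 * 3.1 * 2500) * 1000 = 9.1 mm

9.1 mm


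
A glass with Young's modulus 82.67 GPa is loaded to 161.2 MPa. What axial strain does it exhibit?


Rearrange E = sigma / epsilon:
  epsilon = sigma / E
  E (MPa) = 82.67 * 1000 = 82670
  epsilon = 161.2 / 82670 = 0.00195

0.00195


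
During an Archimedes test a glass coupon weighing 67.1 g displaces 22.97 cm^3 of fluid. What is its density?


Use the definition of density:
  rho = mass / volume
  rho = 67.1 / 22.97 = 2.921 g/cm^3

2.921 g/cm^3


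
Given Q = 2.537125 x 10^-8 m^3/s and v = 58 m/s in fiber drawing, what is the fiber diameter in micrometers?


Cross-sectional area from continuity:
  A = Q / v = 2.537125 x 10^-8 / 58 = 4.374353 x 10^-10 m^2
Diameter from circular cross-section:
  d = sqrt(4A / pi) * 10^6 (m -> um)
  d = sqrt(4 * 4.374353 x 10^-10 / pi) * 10^6 = 23.6 um

23.6 um


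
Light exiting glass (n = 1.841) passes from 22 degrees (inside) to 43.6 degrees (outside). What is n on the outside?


Apply Snell's law: n1 * sin(theta1) = n2 * sin(theta2)
  n2 = n1 * sin(theta1) / sin(theta2)
  sin(22) = 0.374607
  sin(43.6) = 0.68962
  n2 = 1.841 * 0.374607 / 0.68962 = 1.0

1.0


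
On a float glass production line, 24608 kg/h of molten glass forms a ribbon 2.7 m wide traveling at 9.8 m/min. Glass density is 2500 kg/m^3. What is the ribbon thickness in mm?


Ribbon cross-section from mass balance:
  Volume rate = throughput / density = 24608 / 2500 = 9.8432 m^3/h
  thickness = volume rate / (speed * 60 * width), i.e.
  thickness = throughput / (60 * speed * width * density) * 1000
  thickness = 24608 / (60 * 9.8 * 2.7 * 2500) * 1000 = 6.2 mm

6.2 mm


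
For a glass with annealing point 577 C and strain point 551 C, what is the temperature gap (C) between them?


Gap = T_anneal - T_strain:
  gap = 577 - 551 = 26 C

26 C


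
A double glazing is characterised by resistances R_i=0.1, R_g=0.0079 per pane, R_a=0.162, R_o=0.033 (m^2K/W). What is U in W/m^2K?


Total thermal resistance (series):
  R_total = R_in + R_glass + R_air + R_glass + R_out
  R_total = 0.1 + 0.0079 + 0.162 + 0.0079 + 0.033 = 0.3108 m^2K/W
U-value = 1 / R_total = 1 / 0.3108 = 3.218 W/m^2K

3.218 W/m^2K


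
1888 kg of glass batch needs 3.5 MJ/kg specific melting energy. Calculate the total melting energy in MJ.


Total energy = mass * specific energy
  E = 1888 * 3.5 = 6608 MJ

6608 MJ


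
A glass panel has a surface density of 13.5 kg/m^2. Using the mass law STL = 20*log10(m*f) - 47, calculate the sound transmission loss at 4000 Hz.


Mass law: STL = 20 * log10(m * f) - 47
  m * f = 13.5 * 4000 = 54000
  log10(54000) = 4.73239
  STL = 20 * 4.73239 - 47 = 94.6478 - 47 = 47.6 dB

47.6 dB


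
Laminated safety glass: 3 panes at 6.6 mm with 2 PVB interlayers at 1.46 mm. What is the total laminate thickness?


Total thickness = glass contribution + PVB contribution
  Glass: 3 * 6.6 = 19.8 mm
  PVB: 2 * 1.46 = 2.92 mm
  Total = 19.8 + 2.92 = 22.72 mm

22.72 mm


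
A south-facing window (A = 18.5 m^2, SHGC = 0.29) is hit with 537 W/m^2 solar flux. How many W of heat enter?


Solar heat gain: Q = Area * SHGC * Irradiance
  Q = 18.5 * 0.29 * 537 = 2881 W

2881 W


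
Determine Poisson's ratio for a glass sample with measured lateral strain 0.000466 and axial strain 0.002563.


Poisson's ratio: nu = lateral strain / axial strain
  nu = 0.000466 / 0.002563 = 0.1818

0.1818


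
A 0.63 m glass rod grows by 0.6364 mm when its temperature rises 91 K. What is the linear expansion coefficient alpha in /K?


Rearrange dL = alpha * L0 * dT for alpha:
  alpha = dL / (L0 * dT)
  alpha = (0.6364 / 1000) / (0.63 * 91) = 0.000011101 /K = 1.1101 x 10^-5 /K

1.1101 x 10^-5 /K


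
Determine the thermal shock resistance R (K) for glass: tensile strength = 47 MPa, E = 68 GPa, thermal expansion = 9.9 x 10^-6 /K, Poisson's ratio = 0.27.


Thermal shock resistance: R = sigma * (1 - nu) / (E * alpha)
  Numerator = 47 * (1 - 0.27) = 34.31
  Denominator = 68 * 1000 * (9.9 x 10^-6) = 0.6732
  R = 34.31 / 0.6732 = 51.0 K

51.0 K


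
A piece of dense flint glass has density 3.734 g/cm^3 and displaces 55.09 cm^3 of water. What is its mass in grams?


Rearrange rho = m / V:
  m = rho * V
  m = 3.734 * 55.09 = 205.706 g

205.706 g


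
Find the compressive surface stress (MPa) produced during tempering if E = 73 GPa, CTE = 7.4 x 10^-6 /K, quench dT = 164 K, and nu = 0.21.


Tempering stress: sigma = E * alpha * dT / (1 - nu)
  E (MPa) = 73 * 1000 = 73000
  Numerator = 73000 * (7.4 x 10^-6) * 164 = 88.5928
  Denominator = 1 - 0.21 = 0.79
  sigma = 88.5928 / 0.79 = 112.1 MPa

112.1 MPa


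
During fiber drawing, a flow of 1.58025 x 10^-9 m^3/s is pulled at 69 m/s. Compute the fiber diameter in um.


Cross-sectional area from continuity:
  A = Q / v = 1.58025 x 10^-9 / 69 = 2.290217 x 10^-11 m^2
Diameter from circular cross-section:
  d = sqrt(4A / pi) * 10^6 (m -> um)
  d = sqrt(4 * 2.290217 x 10^-11 / pi) * 10^6 = 5.4 um

5.4 um


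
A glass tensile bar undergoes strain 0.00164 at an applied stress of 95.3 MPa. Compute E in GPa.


Young's modulus: E = stress / strain
  E = 95.3 MPa / 0.00164 = 58109.76 MPa
Convert to GPa: 58109.76 / 1000 = 58.11 GPa

58.11 GPa


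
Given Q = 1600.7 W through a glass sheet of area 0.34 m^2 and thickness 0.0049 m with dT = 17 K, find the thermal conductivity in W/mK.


Fourier's law rearranged: k = Q * t / (A * dT)
  Numerator = 1600.7 * 0.0049 = 7.84343
  Denominator = 0.34 * 17 = 5.78
  k = 7.84343 / 5.78 = 1.357 W/mK

1.357 W/mK


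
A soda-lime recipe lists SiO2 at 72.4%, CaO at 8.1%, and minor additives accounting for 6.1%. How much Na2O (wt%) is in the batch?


Pieces sum to 100%:
  Na2O = 100 - (SiO2 + CaO + others)
  Na2O = 100 - (72.4 + 8.1 + 6.1) = 13.4%

13.4%


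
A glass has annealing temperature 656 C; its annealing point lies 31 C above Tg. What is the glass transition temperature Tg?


Rearrange T_anneal = Tg + offset for Tg:
  Tg = T_anneal - offset = 656 - 31 = 625 C

625 C


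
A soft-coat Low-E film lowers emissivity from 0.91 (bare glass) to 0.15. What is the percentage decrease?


Percentage reduction = (1 - coated/uncoated) * 100
  Ratio = 0.15 / 0.91 = 0.1648
  Reduction = (1 - 0.1648) * 100 = 83.5%

83.5%


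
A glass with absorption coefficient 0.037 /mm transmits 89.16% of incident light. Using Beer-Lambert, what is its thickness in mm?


Rearrange T = exp(-alpha * thickness):
  thickness = -ln(T) / alpha
  T = 89.16/100 = 0.8916
  ln(T) = -0.11474
  -ln(T) = 0.11474
  thickness = 0.11474 / 0.037 = 3.1 mm

3.1 mm


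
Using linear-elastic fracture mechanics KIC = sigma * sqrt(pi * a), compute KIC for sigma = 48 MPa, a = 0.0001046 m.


Fracture toughness: KIC = sigma * sqrt(pi * a)
  pi * a = pi * 0.0001046 = 0.000328611
  sqrt(pi * a) = 0.018128
  KIC = 48 * 0.018128 = 0.87 MPa*sqrt(m)

0.87 MPa*sqrt(m)


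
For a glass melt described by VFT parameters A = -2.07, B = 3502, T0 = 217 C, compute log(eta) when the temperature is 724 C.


VFT equation: log(eta) = A + B / (T - T0)
  T - T0 = 724 - 217 = 507
  B / (T - T0) = 3502 / 507 = 6.907
  log(eta) = -2.07 + 6.907 = 4.837

4.837


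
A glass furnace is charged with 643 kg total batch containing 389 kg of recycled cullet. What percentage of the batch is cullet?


Cullet ratio = (cullet mass / total batch mass) * 100
  Ratio = 389 / 643 * 100 = 60.5%

60.5%


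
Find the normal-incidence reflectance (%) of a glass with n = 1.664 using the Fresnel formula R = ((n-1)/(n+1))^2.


Fresnel reflectance at normal incidence:
  R = ((n - 1)/(n + 1))^2
  (n - 1)/(n + 1) = (1.664 - 1)/(1.664 + 1) = 0.249249
  R = 0.249249^2 = 0.0621251
  R(%) = 0.0621251 * 100 = 6.213%

6.213%


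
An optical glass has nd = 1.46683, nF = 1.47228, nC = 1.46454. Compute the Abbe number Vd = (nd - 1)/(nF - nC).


Abbe number formula: Vd = (nd - 1) / (nF - nC)
  nd - 1 = 1.46683 - 1 = 0.46683
  nF - nC = 1.47228 - 1.46454 = 0.00774
  Vd = 0.46683 / 0.00774 = 60.31

60.31


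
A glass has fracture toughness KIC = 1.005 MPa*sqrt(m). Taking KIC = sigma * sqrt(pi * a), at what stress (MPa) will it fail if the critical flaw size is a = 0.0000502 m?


Rearrange KIC = sigma * sqrt(pi * a):
  sigma = KIC / sqrt(pi * a)
  sqrt(pi * 0.0000502) = 0.012558
  sigma = 1.005 / 0.012558 = 80.03 MPa

80.03 MPa


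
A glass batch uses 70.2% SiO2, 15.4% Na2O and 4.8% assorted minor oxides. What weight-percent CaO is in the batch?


Pieces sum to 100%:
  CaO = 100 - (SiO2 + Na2O + others)
  CaO = 100 - (70.2 + 15.4 + 4.8) = 9.6%

9.6%


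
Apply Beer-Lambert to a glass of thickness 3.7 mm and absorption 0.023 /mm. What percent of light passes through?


Beer-Lambert law: T = exp(-alpha * thickness)
  exponent = -0.023 * 3.7 = -0.0851
  T = exp(-0.0851) = 0.9184
  Percentage = 0.9184 * 100 = 91.84%

91.84%


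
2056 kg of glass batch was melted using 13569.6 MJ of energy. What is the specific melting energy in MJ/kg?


Rearrange E = m * s for s:
  s = E / m
  s = 13569.6 / 2056 = 6.6 MJ/kg

6.6 MJ/kg


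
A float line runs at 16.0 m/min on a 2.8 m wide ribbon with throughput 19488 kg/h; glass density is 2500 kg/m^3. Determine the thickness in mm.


Ribbon cross-section from mass balance:
  Volume rate = throughput / density = 19488 / 2500 = 7.7952 m^3/h
  thickness = volume rate / (speed * 60 * width), i.e.
  thickness = throughput / (60 * speed * width * density) * 1000
  thickness = 19488 / (60 * 16.0 * 2.8 * 2500) * 1000 = 2.9 mm

2.9 mm


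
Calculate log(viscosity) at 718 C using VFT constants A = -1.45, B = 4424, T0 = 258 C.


VFT equation: log(eta) = A + B / (T - T0)
  T - T0 = 718 - 258 = 460
  B / (T - T0) = 4424 / 460 = 9.617
  log(eta) = -1.45 + 9.617 = 8.167

8.167


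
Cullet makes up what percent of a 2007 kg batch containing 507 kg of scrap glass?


Cullet ratio = (cullet mass / total batch mass) * 100
  Ratio = 507 / 2007 * 100 = 25.26%

25.26%


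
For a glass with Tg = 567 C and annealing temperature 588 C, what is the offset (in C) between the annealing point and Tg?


Offset = T_anneal - Tg:
  offset = 588 - 567 = 21 C

21 C


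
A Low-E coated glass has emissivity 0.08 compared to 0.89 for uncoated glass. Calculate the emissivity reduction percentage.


Percentage reduction = (1 - coated/uncoated) * 100
  Ratio = 0.08 / 0.89 = 0.0899
  Reduction = (1 - 0.0899) * 100 = 91.0%

91.0%


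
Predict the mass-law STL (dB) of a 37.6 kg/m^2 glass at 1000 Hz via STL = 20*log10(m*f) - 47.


Mass law: STL = 20 * log10(m * f) - 47
  m * f = 37.6 * 1000 = 37600
  log10(37600) = 4.57519
  STL = 20 * 4.57519 - 47 = 91.5038 - 47 = 44.5 dB

44.5 dB


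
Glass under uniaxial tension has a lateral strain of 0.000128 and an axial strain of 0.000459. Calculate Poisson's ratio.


Poisson's ratio: nu = lateral strain / axial strain
  nu = 0.000128 / 0.000459 = 0.2789

0.2789


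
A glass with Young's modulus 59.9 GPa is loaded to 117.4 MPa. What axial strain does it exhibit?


Rearrange E = sigma / epsilon:
  epsilon = sigma / E
  E (MPa) = 59.9 * 1000 = 59900
  epsilon = 117.4 / 59900 = 0.00196

0.00196


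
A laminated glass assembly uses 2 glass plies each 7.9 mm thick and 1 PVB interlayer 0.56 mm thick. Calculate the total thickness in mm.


Total thickness = glass contribution + PVB contribution
  Glass: 2 * 7.9 = 15.8 mm
  PVB: 1 * 0.56 = 0.56 mm
  Total = 15.8 + 0.56 = 16.36 mm

16.36 mm


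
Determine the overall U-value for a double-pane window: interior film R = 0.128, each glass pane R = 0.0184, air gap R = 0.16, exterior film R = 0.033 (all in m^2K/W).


Total thermal resistance (series):
  R_total = R_in + R_glass + R_air + R_glass + R_out
  R_total = 0.128 + 0.0184 + 0.16 + 0.0184 + 0.033 = 0.3578 m^2K/W
U-value = 1 / R_total = 1 / 0.3578 = 2.795 W/m^2K

2.795 W/m^2K


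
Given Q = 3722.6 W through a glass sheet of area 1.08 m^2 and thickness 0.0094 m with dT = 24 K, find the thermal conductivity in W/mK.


Fourier's law rearranged: k = Q * t / (A * dT)
  Numerator = 3722.6 * 0.0094 = 34.99244
  Denominator = 1.08 * 24 = 25.92
  k = 34.99244 / 25.92 = 1.35 W/mK

1.35 W/mK


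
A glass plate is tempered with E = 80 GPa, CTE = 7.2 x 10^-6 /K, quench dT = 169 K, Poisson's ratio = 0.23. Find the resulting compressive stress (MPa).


Tempering stress: sigma = E * alpha * dT / (1 - nu)
  E (MPa) = 80 * 1000 = 80000
  Numerator = 80000 * (7.2 x 10^-6) * 169 = 97.344
  Denominator = 1 - 0.23 = 0.77
  sigma = 97.344 / 0.77 = 126.4 MPa

126.4 MPa


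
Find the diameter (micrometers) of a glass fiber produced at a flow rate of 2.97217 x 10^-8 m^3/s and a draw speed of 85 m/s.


Cross-sectional area from continuity:
  A = Q / v = 2.97217 x 10^-8 / 85 = 3.496671 x 10^-10 m^2
Diameter from circular cross-section:
  d = sqrt(4A / pi) * 10^6 (m -> um)
  d = sqrt(4 * 3.496671 x 10^-10 / pi) * 10^6 = 21.1 um

21.1 um


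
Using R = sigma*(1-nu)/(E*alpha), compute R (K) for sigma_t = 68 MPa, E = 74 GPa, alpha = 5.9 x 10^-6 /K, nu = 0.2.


Thermal shock resistance: R = sigma * (1 - nu) / (E * alpha)
  Numerator = 68 * (1 - 0.2) = 54.4
  Denominator = 74 * 1000 * (5.9 x 10^-6) = 0.4366
  R = 54.4 / 0.4366 = 124.6 K

124.6 K


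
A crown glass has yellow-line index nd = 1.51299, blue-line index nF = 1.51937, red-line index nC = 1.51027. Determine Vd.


Abbe number formula: Vd = (nd - 1) / (nF - nC)
  nd - 1 = 1.51299 - 1 = 0.51299
  nF - nC = 1.51937 - 1.51027 = 0.0091
  Vd = 0.51299 / 0.0091 = 56.37

56.37


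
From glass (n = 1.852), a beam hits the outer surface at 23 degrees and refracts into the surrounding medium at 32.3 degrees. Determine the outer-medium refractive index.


Apply Snell's law: n1 * sin(theta1) = n2 * sin(theta2)
  n2 = n1 * sin(theta1) / sin(theta2)
  sin(23) = 0.390731
  sin(32.3) = 0.534352
  n2 = 1.852 * 0.390731 / 0.534352 = 1.3542

1.3542


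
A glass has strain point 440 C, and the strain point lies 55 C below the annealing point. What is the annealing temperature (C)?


T_anneal = T_strain + gap:
  T_anneal = 440 + 55 = 495 C

495 C


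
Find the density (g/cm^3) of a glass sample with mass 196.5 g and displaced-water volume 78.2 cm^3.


Use the definition of density:
  rho = mass / volume
  rho = 196.5 / 78.2 = 2.513 g/cm^3

2.513 g/cm^3


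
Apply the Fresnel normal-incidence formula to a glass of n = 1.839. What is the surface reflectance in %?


Fresnel reflectance at normal incidence:
  R = ((n - 1)/(n + 1))^2
  (n - 1)/(n + 1) = (1.839 - 1)/(1.839 + 1) = 0.295527
  R = 0.295527^2 = 0.0873362
  R(%) = 0.0873362 * 100 = 8.734%

8.734%


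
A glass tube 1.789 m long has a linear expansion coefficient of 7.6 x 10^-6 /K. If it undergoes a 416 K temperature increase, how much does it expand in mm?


Thermal expansion formula: dL = alpha * L0 * dT
  dL = (7.6 x 10^-6) * 1.789 * 416 = 0.0056561 m
Convert to mm: 0.0056561 * 1000 = 5.6561 mm

5.6561 mm


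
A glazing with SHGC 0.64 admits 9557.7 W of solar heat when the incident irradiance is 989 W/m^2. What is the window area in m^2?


Rearrange Q = Area * SHGC * Irradiance:
  Area = Q / (SHGC * Irradiance)
  Area = 9557.7 / (0.64 * 989) = 15.1 m^2

15.1 m^2


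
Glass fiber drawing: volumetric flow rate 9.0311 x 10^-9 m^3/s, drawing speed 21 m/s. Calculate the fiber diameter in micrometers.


Cross-sectional area from continuity:
  A = Q / v = 9.0311 x 10^-9 / 21 = 4.300524 x 10^-10 m^2
Diameter from circular cross-section:
  d = sqrt(4A / pi) * 10^6 (m -> um)
  d = sqrt(4 * 4.300524 x 10^-10 / pi) * 10^6 = 23.4 um

23.4 um


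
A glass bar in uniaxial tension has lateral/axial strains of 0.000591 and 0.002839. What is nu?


Poisson's ratio: nu = lateral strain / axial strain
  nu = 0.000591 / 0.002839 = 0.2082

0.2082


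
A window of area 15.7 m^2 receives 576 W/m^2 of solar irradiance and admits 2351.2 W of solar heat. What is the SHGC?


Rearrange Q = Area * SHGC * Irradiance:
  SHGC = Q / (Area * Irradiance)
  SHGC = 2351.2 / (15.7 * 576) = 0.26

0.26


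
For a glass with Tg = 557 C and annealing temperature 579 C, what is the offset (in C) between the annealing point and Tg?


Offset = T_anneal - Tg:
  offset = 579 - 557 = 22 C

22 C


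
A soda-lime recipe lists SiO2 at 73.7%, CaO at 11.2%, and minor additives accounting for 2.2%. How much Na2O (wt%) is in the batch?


Pieces sum to 100%:
  Na2O = 100 - (SiO2 + CaO + others)
  Na2O = 100 - (73.7 + 11.2 + 2.2) = 12.9%

12.9%


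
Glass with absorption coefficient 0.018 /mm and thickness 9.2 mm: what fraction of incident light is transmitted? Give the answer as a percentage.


Beer-Lambert law: T = exp(-alpha * thickness)
  exponent = -0.018 * 9.2 = -0.1656
  T = exp(-0.1656) = 0.8474
  Percentage = 0.8474 * 100 = 84.74%

84.74%


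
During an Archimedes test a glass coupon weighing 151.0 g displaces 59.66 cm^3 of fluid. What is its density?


Use the definition of density:
  rho = mass / volume
  rho = 151.0 / 59.66 = 2.531 g/cm^3

2.531 g/cm^3


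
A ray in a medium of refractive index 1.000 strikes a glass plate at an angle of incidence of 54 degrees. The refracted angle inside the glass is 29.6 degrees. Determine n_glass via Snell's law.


Apply Snell's law: n1 * sin(theta1) = n2 * sin(theta2)
  n2 = n1 * sin(theta1) / sin(theta2)
  sin(54) = 0.809017
  sin(29.6) = 0.493942
  n2 = 1.000 * 0.809017 / 0.493942 = 1.6379

1.6379


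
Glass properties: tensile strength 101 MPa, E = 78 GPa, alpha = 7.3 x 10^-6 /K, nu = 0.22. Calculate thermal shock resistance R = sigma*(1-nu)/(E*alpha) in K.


Thermal shock resistance: R = sigma * (1 - nu) / (E * alpha)
  Numerator = 101 * (1 - 0.22) = 78.78
  Denominator = 78 * 1000 * (7.3 x 10^-6) = 0.5694
  R = 78.78 / 0.5694 = 138.4 K

138.4 K


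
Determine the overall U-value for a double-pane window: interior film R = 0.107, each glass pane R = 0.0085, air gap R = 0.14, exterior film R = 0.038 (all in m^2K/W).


Total thermal resistance (series):
  R_total = R_in + R_glass + R_air + R_glass + R_out
  R_total = 0.107 + 0.0085 + 0.14 + 0.0085 + 0.038 = 0.302 m^2K/W
U-value = 1 / R_total = 1 / 0.302 = 3.311 W/m^2K

3.311 W/m^2K


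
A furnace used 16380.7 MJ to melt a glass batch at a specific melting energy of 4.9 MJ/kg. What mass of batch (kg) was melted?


Rearrange E = m * s for m:
  m = E / s
  m = 16380.7 / 4.9 = 3343.0 kg

3343.0 kg


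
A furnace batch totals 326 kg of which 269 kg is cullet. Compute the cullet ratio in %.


Cullet ratio = (cullet mass / total batch mass) * 100
  Ratio = 269 / 326 * 100 = 82.52%

82.52%


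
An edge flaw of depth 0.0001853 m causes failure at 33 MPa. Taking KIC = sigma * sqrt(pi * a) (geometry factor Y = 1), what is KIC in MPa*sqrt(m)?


Fracture toughness: KIC = sigma * sqrt(pi * a)
  pi * a = pi * 0.0001853 = 0.000582137
  sqrt(pi * a) = 0.024128
  KIC = 33 * 0.024128 = 0.796 MPa*sqrt(m)

0.796 MPa*sqrt(m)


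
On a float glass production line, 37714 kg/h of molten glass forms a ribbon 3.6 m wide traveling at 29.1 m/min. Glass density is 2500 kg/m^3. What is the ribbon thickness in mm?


Ribbon cross-section from mass balance:
  Volume rate = throughput / density = 37714 / 2500 = 15.0856 m^3/h
  thickness = volume rate / (speed * 60 * width), i.e.
  thickness = throughput / (60 * speed * width * density) * 1000
  thickness = 37714 / (60 * 29.1 * 3.6 * 2500) * 1000 = 2.4 mm

2.4 mm


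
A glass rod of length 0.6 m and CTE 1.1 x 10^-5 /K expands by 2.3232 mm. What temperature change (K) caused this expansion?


Rearrange dL = alpha * L0 * dT for dT:
  dT = dL / (alpha * L0)
  dL (m) = 2.3232 / 1000 = 0.0023232
  dT = 0.0023232 / ((1.1 x 10^-5) * 0.6) = 352.0 K

352.0 K


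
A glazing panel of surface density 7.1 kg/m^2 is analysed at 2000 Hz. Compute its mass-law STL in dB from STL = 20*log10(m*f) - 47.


Mass law: STL = 20 * log10(m * f) - 47
  m * f = 7.1 * 2000 = 14200
  log10(14200) = 4.15229
  STL = 20 * 4.15229 - 47 = 83.0458 - 47 = 36.0 dB

36.0 dB


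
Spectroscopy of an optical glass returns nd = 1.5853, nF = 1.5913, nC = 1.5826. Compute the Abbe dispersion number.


Abbe number formula: Vd = (nd - 1) / (nF - nC)
  nd - 1 = 1.5853 - 1 = 0.5853
  nF - nC = 1.5913 - 1.5826 = 0.0087
  Vd = 0.5853 / 0.0087 = 67.28

67.28


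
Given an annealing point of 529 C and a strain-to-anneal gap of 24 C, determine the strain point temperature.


Strain point = annealing point - difference:
  T_strain = 529 - 24 = 505 C

505 C


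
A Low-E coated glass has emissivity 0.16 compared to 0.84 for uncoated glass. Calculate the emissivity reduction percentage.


Percentage reduction = (1 - coated/uncoated) * 100
  Ratio = 0.16 / 0.84 = 0.1905
  Reduction = (1 - 0.1905) * 100 = 81.0%

81.0%


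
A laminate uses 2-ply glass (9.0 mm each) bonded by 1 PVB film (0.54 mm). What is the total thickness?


Total thickness = glass contribution + PVB contribution
  Glass: 2 * 9.0 = 18.0 mm
  PVB: 1 * 0.54 = 0.54 mm
  Total = 18.0 + 0.54 = 18.54 mm

18.54 mm


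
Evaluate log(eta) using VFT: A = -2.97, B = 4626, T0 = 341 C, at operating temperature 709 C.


VFT equation: log(eta) = A + B / (T - T0)
  T - T0 = 709 - 341 = 368
  B / (T - T0) = 4626 / 368 = 12.571
  log(eta) = -2.97 + 12.571 = 9.601

9.601


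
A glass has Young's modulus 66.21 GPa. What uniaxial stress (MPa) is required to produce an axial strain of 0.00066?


Rearrange E = sigma / epsilon:
  sigma = E * epsilon
  E (MPa) = 66.21 * 1000 = 66210
  sigma = 66210 * 0.00066 = 43.7 MPa

43.7 MPa


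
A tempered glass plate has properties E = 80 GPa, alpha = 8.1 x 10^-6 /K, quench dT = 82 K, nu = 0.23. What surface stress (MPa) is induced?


Tempering stress: sigma = E * alpha * dT / (1 - nu)
  E (MPa) = 80 * 1000 = 80000
  Numerator = 80000 * (8.1 x 10^-6) * 82 = 53.136
  Denominator = 1 - 0.23 = 0.77
  sigma = 53.136 / 0.77 = 69.0 MPa

69.0 MPa


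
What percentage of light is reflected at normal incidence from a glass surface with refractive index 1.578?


Fresnel reflectance at normal incidence:
  R = ((n - 1)/(n + 1))^2
  (n - 1)/(n + 1) = (1.578 - 1)/(1.578 + 1) = 0.224205
  R = 0.224205^2 = 0.0502679
  R(%) = 0.0502679 * 100 = 5.027%

5.027%


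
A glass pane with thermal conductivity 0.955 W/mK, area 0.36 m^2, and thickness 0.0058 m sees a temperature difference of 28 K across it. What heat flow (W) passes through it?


Fourier's law: Q = k * A * dT / t
  Q = 0.955 * 0.36 * 28 / 0.0058
  Q = 9.6264 / 0.0058 = 1659.7 W

1659.7 W


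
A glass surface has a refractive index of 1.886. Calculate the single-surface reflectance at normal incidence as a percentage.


Fresnel reflectance at normal incidence:
  R = ((n - 1)/(n + 1))^2
  (n - 1)/(n + 1) = (1.886 - 1)/(1.886 + 1) = 0.306999
  R = 0.306999^2 = 0.0942484
  R(%) = 0.0942484 * 100 = 9.425%

9.425%


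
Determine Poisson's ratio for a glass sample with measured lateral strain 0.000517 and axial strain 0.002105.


Poisson's ratio: nu = lateral strain / axial strain
  nu = 0.000517 / 0.002105 = 0.2456

0.2456


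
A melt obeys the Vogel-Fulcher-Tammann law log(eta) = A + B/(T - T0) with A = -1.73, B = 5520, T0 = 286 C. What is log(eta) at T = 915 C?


VFT equation: log(eta) = A + B / (T - T0)
  T - T0 = 915 - 286 = 629
  B / (T - T0) = 5520 / 629 = 8.776
  log(eta) = -1.73 + 8.776 = 7.046

7.046


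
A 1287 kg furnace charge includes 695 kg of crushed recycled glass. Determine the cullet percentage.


Cullet ratio = (cullet mass / total batch mass) * 100
  Ratio = 695 / 1287 * 100 = 54.0%

54.0%


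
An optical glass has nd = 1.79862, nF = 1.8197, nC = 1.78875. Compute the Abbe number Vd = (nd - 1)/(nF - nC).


Abbe number formula: Vd = (nd - 1) / (nF - nC)
  nd - 1 = 1.79862 - 1 = 0.79862
  nF - nC = 1.8197 - 1.78875 = 0.03095
  Vd = 0.79862 / 0.03095 = 25.8

25.8


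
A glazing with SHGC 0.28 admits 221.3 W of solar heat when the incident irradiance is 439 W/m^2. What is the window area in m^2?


Rearrange Q = Area * SHGC * Irradiance:
  Area = Q / (SHGC * Irradiance)
  Area = 221.3 / (0.28 * 439) = 1.8 m^2

1.8 m^2


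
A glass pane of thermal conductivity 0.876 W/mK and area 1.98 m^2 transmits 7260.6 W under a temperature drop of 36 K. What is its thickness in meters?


Fourier's law: t = k * A * dT / Q
  t = 0.876 * 1.98 * 36 / 7260.6
  t = 62.44128 / 7260.6 = 0.0086 m

0.0086 m


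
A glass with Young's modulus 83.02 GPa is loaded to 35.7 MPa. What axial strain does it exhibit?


Rearrange E = sigma / epsilon:
  epsilon = sigma / E
  E (MPa) = 83.02 * 1000 = 83020
  epsilon = 35.7 / 83020 = 0.00043

0.00043


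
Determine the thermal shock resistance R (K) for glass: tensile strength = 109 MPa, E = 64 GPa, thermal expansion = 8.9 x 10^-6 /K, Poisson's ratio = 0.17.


Thermal shock resistance: R = sigma * (1 - nu) / (E * alpha)
  Numerator = 109 * (1 - 0.17) = 90.47
  Denominator = 64 * 1000 * (8.9 x 10^-6) = 0.5696
  R = 90.47 / 0.5696 = 158.8 K

158.8 K


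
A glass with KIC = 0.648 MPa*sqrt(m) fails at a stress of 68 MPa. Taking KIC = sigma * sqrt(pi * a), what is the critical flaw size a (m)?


Rearrange KIC = sigma * sqrt(pi * a):
  sqrt(pi * a) = KIC / sigma
  sqrt(pi * a) = 0.648 / 68 = 0.009529
  a = (KIC / sigma)^2 / pi
  a = 0.009529^2 / pi = 0.0000289 m

0.0000289 m


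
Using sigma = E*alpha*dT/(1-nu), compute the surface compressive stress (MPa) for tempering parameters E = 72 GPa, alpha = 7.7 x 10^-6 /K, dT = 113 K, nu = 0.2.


Tempering stress: sigma = E * alpha * dT / (1 - nu)
  E (MPa) = 72 * 1000 = 72000
  Numerator = 72000 * (7.7 x 10^-6) * 113 = 62.6472
  Denominator = 1 - 0.2 = 0.8
  sigma = 62.6472 / 0.8 = 78.3 MPa

78.3 MPa


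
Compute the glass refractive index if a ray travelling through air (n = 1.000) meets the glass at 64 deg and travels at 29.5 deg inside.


Apply Snell's law: n1 * sin(theta1) = n2 * sin(theta2)
  n2 = n1 * sin(theta1) / sin(theta2)
  sin(64) = 0.898794
  sin(29.5) = 0.492424
  n2 = 1.000 * 0.898794 / 0.492424 = 1.8252

1.8252


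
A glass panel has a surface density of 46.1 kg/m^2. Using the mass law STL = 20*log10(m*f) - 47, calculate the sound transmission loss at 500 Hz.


Mass law: STL = 20 * log10(m * f) - 47
  m * f = 46.1 * 500 = 23050
  log10(23050) = 4.36267
  STL = 20 * 4.36267 - 47 = 87.2534 - 47 = 40.3 dB

40.3 dB


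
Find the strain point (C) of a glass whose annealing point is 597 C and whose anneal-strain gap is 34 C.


Strain point = annealing point - difference:
  T_strain = 597 - 34 = 563 C

563 C


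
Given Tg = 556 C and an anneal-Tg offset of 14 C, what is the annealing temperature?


The annealing temperature is Tg plus the offset:
  T_anneal = 556 + 14 = 570 C

570 C


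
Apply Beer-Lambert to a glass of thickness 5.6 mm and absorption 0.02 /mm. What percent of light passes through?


Beer-Lambert law: T = exp(-alpha * thickness)
  exponent = -0.02 * 5.6 = -0.112
  T = exp(-0.112) = 0.894
  Percentage = 0.894 * 100 = 89.4%

89.4%


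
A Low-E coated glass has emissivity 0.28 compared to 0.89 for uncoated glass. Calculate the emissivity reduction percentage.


Percentage reduction = (1 - coated/uncoated) * 100
  Ratio = 0.28 / 0.89 = 0.3146
  Reduction = (1 - 0.3146) * 100 = 68.5%

68.5%


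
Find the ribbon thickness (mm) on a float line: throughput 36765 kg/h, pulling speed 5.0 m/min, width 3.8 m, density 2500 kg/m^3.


Ribbon cross-section from mass balance:
  Volume rate = throughput / density = 36765 / 2500 = 14.706 m^3/h
  thickness = volume rate / (speed * 60 * width), i.e.
  thickness = throughput / (60 * speed * width * density) * 1000
  thickness = 36765 / (60 * 5.0 * 3.8 * 2500) * 1000 = 12.9 mm

12.9 mm


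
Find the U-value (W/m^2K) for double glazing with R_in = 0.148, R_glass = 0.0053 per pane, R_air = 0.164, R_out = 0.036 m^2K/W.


Total thermal resistance (series):
  R_total = R_in + R_glass + R_air + R_glass + R_out
  R_total = 0.148 + 0.0053 + 0.164 + 0.0053 + 0.036 = 0.3586 m^2K/W
U-value = 1 / R_total = 1 / 0.3586 = 2.789 W/m^2K

2.789 W/m^2K


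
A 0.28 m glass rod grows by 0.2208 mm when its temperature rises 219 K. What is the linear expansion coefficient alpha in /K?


Rearrange dL = alpha * L0 * dT for alpha:
  alpha = dL / (L0 * dT)
  alpha = (0.2208 / 1000) / (0.28 * 219) = 0.000003601 /K = 3.601 x 10^-6 /K

3.601 x 10^-6 /K


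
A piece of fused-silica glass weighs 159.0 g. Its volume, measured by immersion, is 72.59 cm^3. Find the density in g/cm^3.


Use the definition of density:
  rho = mass / volume
  rho = 159.0 / 72.59 = 2.19 g/cm^3

2.19 g/cm^3


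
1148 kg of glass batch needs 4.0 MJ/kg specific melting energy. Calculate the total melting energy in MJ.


Total energy = mass * specific energy
  E = 1148 * 4.0 = 4592 MJ

4592 MJ


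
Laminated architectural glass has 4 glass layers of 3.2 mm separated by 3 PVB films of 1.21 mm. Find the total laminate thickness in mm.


Total thickness = glass contribution + PVB contribution
  Glass: 4 * 3.2 = 12.8 mm
  PVB: 3 * 1.21 = 3.63 mm
  Total = 12.8 + 3.63 = 16.43 mm

16.43 mm


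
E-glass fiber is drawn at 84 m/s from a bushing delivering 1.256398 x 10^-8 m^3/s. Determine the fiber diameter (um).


Cross-sectional area from continuity:
  A = Q / v = 1.256398 x 10^-8 / 84 = 1.495712 x 10^-10 m^2
Diameter from circular cross-section:
  d = sqrt(4A / pi) * 10^6 (m -> um)
  d = sqrt(4 * 1.495712 x 10^-10 / pi) * 10^6 = 13.8 um

13.8 um


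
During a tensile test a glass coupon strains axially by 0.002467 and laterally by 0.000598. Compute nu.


Poisson's ratio: nu = lateral strain / axial strain
  nu = 0.000598 / 0.002467 = 0.2424

0.2424


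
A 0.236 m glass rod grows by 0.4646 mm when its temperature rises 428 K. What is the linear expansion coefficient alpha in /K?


Rearrange dL = alpha * L0 * dT for alpha:
  alpha = dL / (L0 * dT)
  alpha = (0.4646 / 1000) / (0.236 * 428) = 0.0000046 /K = 4.6 x 10^-6 /K

4.6 x 10^-6 /K


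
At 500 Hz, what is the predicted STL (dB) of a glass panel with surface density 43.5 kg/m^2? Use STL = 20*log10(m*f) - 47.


Mass law: STL = 20 * log10(m * f) - 47
  m * f = 43.5 * 500 = 21750
  log10(21750) = 4.33746
  STL = 20 * 4.33746 - 47 = 86.7492 - 47 = 39.7 dB

39.7 dB


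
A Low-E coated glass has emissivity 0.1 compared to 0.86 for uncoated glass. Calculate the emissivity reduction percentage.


Percentage reduction = (1 - coated/uncoated) * 100
  Ratio = 0.1 / 0.86 = 0.1163
  Reduction = (1 - 0.1163) * 100 = 88.4%

88.4%


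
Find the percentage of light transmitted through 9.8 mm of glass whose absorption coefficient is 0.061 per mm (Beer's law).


Beer-Lambert law: T = exp(-alpha * thickness)
  exponent = -0.061 * 9.8 = -0.5978
  T = exp(-0.5978) = 0.55
  Percentage = 0.55 * 100 = 55.0%

55.0%


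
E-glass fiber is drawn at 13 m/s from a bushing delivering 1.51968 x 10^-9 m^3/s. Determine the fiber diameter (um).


Cross-sectional area from continuity:
  A = Q / v = 1.51968 x 10^-9 / 13 = 1.168985 x 10^-10 m^2
Diameter from circular cross-section:
  d = sqrt(4A / pi) * 10^6 (m -> um)
  d = sqrt(4 * 1.168985 x 10^-10 / pi) * 10^6 = 12.2 um

12.2 um


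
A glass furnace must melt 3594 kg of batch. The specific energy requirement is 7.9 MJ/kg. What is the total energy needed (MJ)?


Total energy = mass * specific energy
  E = 3594 * 7.9 = 28392.6 MJ

28392.6 MJ


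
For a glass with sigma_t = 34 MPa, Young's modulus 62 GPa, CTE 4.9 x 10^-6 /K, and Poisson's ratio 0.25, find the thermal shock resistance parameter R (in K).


Thermal shock resistance: R = sigma * (1 - nu) / (E * alpha)
  Numerator = 34 * (1 - 0.25) = 25.5
  Denominator = 62 * 1000 * (4.9 x 10^-6) = 0.3038
  R = 25.5 / 0.3038 = 83.9 K

83.9 K


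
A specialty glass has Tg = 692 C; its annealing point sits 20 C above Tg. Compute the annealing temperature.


The annealing temperature is Tg plus the offset:
  T_anneal = 692 + 20 = 712 C

712 C


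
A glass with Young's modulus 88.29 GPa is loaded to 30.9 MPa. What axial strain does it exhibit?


Rearrange E = sigma / epsilon:
  epsilon = sigma / E
  E (MPa) = 88.29 * 1000 = 88290
  epsilon = 30.9 / 88290 = 0.00035

0.00035


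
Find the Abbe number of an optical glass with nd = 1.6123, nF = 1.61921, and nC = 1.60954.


Abbe number formula: Vd = (nd - 1) / (nF - nC)
  nd - 1 = 1.6123 - 1 = 0.6123
  nF - nC = 1.61921 - 1.60954 = 0.00967
  Vd = 0.6123 / 0.00967 = 63.32

63.32


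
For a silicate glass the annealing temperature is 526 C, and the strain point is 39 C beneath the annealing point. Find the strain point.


Strain point = annealing point - difference:
  T_strain = 526 - 39 = 487 C

487 C


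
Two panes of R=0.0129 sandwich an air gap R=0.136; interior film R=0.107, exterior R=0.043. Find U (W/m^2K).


Total thermal resistance (series):
  R_total = R_in + R_glass + R_air + R_glass + R_out
  R_total = 0.107 + 0.0129 + 0.136 + 0.0129 + 0.043 = 0.3118 m^2K/W
U-value = 1 / R_total = 1 / 0.3118 = 3.207 W/m^2K

3.207 W/m^2K


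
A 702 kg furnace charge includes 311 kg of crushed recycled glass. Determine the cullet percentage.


Cullet ratio = (cullet mass / total batch mass) * 100
  Ratio = 311 / 702 * 100 = 44.3%

44.3%


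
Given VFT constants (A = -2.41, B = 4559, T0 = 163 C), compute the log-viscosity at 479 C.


VFT equation: log(eta) = A + B / (T - T0)
  T - T0 = 479 - 163 = 316
  B / (T - T0) = 4559 / 316 = 14.427
  log(eta) = -2.41 + 14.427 = 12.017

12.017


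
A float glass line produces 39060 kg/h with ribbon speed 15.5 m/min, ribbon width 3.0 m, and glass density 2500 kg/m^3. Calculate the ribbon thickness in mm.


Ribbon cross-section from mass balance:
  Volume rate = throughput / density = 39060 / 2500 = 15.624 m^3/h
  thickness = volume rate / (speed * 60 * width), i.e.
  thickness = throughput / (60 * speed * width * density) * 1000
  thickness = 39060 / (60 * 15.5 * 3.0 * 2500) * 1000 = 5.6 mm

5.6 mm


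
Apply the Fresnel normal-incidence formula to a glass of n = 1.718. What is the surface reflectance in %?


Fresnel reflectance at normal incidence:
  R = ((n - 1)/(n + 1))^2
  (n - 1)/(n + 1) = (1.718 - 1)/(1.718 + 1) = 0.264165
  R = 0.264165^2 = 0.0697831
  R(%) = 0.0697831 * 100 = 6.978%

6.978%


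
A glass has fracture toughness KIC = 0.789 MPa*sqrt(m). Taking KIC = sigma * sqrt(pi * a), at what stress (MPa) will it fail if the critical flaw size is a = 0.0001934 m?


Rearrange KIC = sigma * sqrt(pi * a):
  sigma = KIC / sqrt(pi * a)
  sqrt(pi * 0.0001934) = 0.024649
  sigma = 0.789 / 0.024649 = 32.01 MPa

32.01 MPa


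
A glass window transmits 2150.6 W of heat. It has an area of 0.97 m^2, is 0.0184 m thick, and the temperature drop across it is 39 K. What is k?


Fourier's law rearranged: k = Q * t / (A * dT)
  Numerator = 2150.6 * 0.0184 = 39.57104
  Denominator = 0.97 * 39 = 37.83
  k = 39.57104 / 37.83 = 1.046 W/mK

1.046 W/mK


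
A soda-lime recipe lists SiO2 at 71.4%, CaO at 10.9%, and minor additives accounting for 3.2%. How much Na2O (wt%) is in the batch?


Pieces sum to 100%:
  Na2O = 100 - (SiO2 + CaO + others)
  Na2O = 100 - (71.4 + 10.9 + 3.2) = 14.5%

14.5%


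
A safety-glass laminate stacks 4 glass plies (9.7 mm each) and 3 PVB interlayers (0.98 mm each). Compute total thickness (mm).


Total thickness = glass contribution + PVB contribution
  Glass: 4 * 9.7 = 38.8 mm
  PVB: 3 * 0.98 = 2.94 mm
  Total = 38.8 + 2.94 = 41.74 mm

41.74 mm


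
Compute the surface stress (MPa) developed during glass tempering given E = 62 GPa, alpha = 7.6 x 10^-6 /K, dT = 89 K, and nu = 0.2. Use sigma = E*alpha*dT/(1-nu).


Tempering stress: sigma = E * alpha * dT / (1 - nu)
  E (MPa) = 62 * 1000 = 62000
  Numerator = 62000 * (7.6 x 10^-6) * 89 = 41.9368
  Denominator = 1 - 0.2 = 0.8
  sigma = 41.9368 / 0.8 = 52.4 MPa

52.4 MPa


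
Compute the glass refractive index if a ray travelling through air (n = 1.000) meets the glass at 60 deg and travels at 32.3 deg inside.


Apply Snell's law: n1 * sin(theta1) = n2 * sin(theta2)
  n2 = n1 * sin(theta1) / sin(theta2)
  sin(60) = 0.866025
  sin(32.3) = 0.534352
  n2 = 1.000 * 0.866025 / 0.534352 = 1.6207

1.6207


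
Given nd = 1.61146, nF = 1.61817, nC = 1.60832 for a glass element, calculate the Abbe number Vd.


Abbe number formula: Vd = (nd - 1) / (nF - nC)
  nd - 1 = 1.61146 - 1 = 0.61146
  nF - nC = 1.61817 - 1.60832 = 0.00985
  Vd = 0.61146 / 0.00985 = 62.08

62.08


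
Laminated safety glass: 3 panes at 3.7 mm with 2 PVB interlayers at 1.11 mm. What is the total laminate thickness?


Total thickness = glass contribution + PVB contribution
  Glass: 3 * 3.7 = 11.1 mm
  PVB: 2 * 1.11 = 2.22 mm
  Total = 11.1 + 2.22 = 13.32 mm

13.32 mm
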